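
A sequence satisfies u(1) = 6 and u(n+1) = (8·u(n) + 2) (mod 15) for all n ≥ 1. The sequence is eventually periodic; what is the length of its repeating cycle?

4

u(1) = 6, u(2) = 5, u(3) = 12, u(4) = 8, u(5) = 6.
The sequence repeats with period 4.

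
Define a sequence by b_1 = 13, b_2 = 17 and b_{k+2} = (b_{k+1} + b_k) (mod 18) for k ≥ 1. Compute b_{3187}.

15

b_1 = 13, b_2 = 17, b_3 = 12, b_4 = 11, b_5 = 5, b_6 = 16, b_7 = 3, b_8 = 1, b_9 = 4, b_{10} = 5, b_{11} = 9, b_{12} = 14, b_{13} = 5, b_{14} = 1, b_{15} = 6, b_{16} = 7, b_{17} = 13, b_{18} = 2, b_{19} = 15, b_{20} = 17, b_{21} = 14, b_{22} = 13, b_{23} = 9, b_{24} = 4, b_{25} = 13, b_{26} = 17.
The sequence repeats with period 24.
(3187 - 1) mod 24 = 18, so b_{3187} = b_{19} = 15.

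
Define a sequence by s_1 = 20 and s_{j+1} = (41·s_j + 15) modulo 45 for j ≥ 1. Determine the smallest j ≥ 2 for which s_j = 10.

6

We have s_1 = 20, s_2 = 25, s_3 = 5, s_4 = 40, s_5 = 35, s_6 = 10, s_7 = 20.
Since s_7 = s_1 = 20, the sequence is periodic with period 6.
The value 10 first appears (with j ≥ 2) at s_6.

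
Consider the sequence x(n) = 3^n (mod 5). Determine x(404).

x(1) = 3,  x(2) = 4,  x(3) = 2,  x(4) = 1,  x(5) = 3.
Since x(5) = x(1) = 3, the sequence is periodic with period 4.
(404 - 1) mod 4 = 3, so x(404) = x(4) = 1.

1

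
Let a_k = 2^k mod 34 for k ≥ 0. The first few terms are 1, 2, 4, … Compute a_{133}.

We have a_0 = 1; a_1 = 2; a_2 = 4; a_3 = 8; a_4 = 16; a_5 = 32; a_6 = 30; a_7 = 26; a_8 = 18; a_9 = 2.
Since a_9 = a_1 = 2, the sequence is eventually periodic: after a pre-period of length 1 it cycles with period 8.
For k ≥ 1, a_k depends only on (k - 1) mod 8. (133 - 1) mod 8 = 4, so a_{133} = a_5 = 32.

32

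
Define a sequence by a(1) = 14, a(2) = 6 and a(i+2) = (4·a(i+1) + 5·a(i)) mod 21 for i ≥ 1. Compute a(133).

a(1) = 14, a(2) = 6, a(3) = 10, a(4) = 7, a(5) = 15, a(6) = 11, a(7) = 14, a(8) = 6.
The sequence repeats with period 6.
(133 - 1) mod 6 = 0, so a(133) = a(1) = 14.

14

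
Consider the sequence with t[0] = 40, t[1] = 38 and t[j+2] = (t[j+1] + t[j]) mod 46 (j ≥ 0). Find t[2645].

34

We have t[0] = 40,  t[1] = 38,  t[2] = 32,  t[3] = 24,  t[4] = 10,  t[5] = 34,  t[6] = 44,  t[7] = 32,  t[8] = 30,  t[9] = 16,  t[10] = 0,  t[11] = 16,  t[12] = 16,  t[13] = 32,  t[14] = 2,  t[15] = 34,  t[16] = 36,  t[17] = 24,  t[18] = 14,  t[19] = 38,  t[20] = 6,  t[21] = 44,  t[22] = 4,  t[23] = 2,  t[24] = 6,  t[25] = 8,  t[26] = 14,  t[27] = 22,  t[28] = 36,  t[29] = 12,  t[30] = 2,  t[31] = 14,  t[32] = 16,  t[33] = 30,  t[34] = 0,  t[35] = 30,  t[36] = 30,  t[37] = 14,  t[38] = 44,  t[39] = 12,  t[40] = 10,  t[41] = 22,  t[42] = 32,  t[43] = 8,  t[44] = 40,  t[45] = 2,  t[46] = 42,  t[47] = 44,  t[48] = 40,  t[49] = 38.
The sequence repeats with period 48.
(2645 - 0) mod 48 = 5, so t[2645] = t[5] = 34.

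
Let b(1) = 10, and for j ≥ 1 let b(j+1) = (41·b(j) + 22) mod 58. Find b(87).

44

b(1) = 10, b(2) = 26, b(3) = 44, b(4) = 28, b(5) = 10.
Since b(5) = b(1) = 10, the sequence is periodic with period 4.
So b(87) = b(1 + ((87-1) mod 4)) = b(3) = 44.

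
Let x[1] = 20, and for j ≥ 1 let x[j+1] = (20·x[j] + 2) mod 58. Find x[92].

x[1] = 20,  x[2] = 54,  x[3] = 38,  x[4] = 8,  x[5] = 46,  x[6] = 52,  x[7] = 56,  x[8] = 20.
Since x[8] = x[1] = 20, the sequence is periodic with period 7.
(92 - 1) mod 7 = 0, so x[92] = x[1] = 20.

20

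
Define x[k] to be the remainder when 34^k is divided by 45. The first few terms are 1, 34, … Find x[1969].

We have x[0] = 1; x[1] = 34; x[2] = 31; x[3] = 19; x[4] = 16; x[5] = 4; x[6] = 1.
Since x[6] = x[0] = 1, the sequence is periodic with period 6.
(1969 - 0) mod 6 = 1, so x[1969] = x[1] = 34.

34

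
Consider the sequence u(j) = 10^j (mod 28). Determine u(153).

20

Listing terms: u(0) = 1,  u(1) = 10,  u(2) = 16,  u(3) = 20,  u(4) = 4,  u(5) = 12,  u(6) = 8,  u(7) = 24,  u(8) = 16.
Since u(8) = u(2) = 16, the sequence is eventually periodic: after a pre-period of length 2 it cycles with period 6.
For j ≥ 2, u(j) depends only on (j - 2) mod 6. (153 - 2) mod 6 = 1, so u(153) = u(3) = 20.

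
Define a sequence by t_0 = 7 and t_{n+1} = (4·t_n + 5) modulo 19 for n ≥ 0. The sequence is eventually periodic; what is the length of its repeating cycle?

t_0 = 7,  t_1 = 14,  t_2 = 4,  t_3 = 2,  t_4 = 13,  t_5 = 0,  t_6 = 5,  t_7 = 6,  t_8 = 10,  t_9 = 7.
The sequence repeats with period 9.

9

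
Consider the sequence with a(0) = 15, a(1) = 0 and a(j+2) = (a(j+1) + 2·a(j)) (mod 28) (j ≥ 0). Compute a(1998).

a(0) = 15, a(1) = 0, a(2) = 2, a(3) = 2, a(4) = 6, a(5) = 10, a(6) = 22, a(7) = 14, a(8) = 2, a(9) = 2.
Since (a(8), a(9)) = (a(2), a(3)) = (2, 2) (two consecutive terms determine the rest), the sequence is eventually periodic: after a pre-period of length 2 it cycles with period 6.
For j ≥ 2, a(j) depends only on (j - 2) mod 6. (1998 - 2) mod 6 = 4, so a(1998) = a(6) = 22.

22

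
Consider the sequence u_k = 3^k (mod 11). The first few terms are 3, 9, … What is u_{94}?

Computing terms: u_1 = 3,  u_2 = 9,  u_3 = 5,  u_4 = 4,  u_5 = 1,  u_6 = 3.
The sequence repeats with period 5.
So u_{94} = u_{1 + ((94-1) mod 5)} = u_4 = 4.

4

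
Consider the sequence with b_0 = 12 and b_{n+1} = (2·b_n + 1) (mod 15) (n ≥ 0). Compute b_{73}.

10

We have b_0 = 12,  b_1 = 10,  b_2 = 6,  b_3 = 13,  b_4 = 12.
Since b_4 = b_0 = 12, the sequence is periodic with period 4.
(73 - 0) mod 4 = 1, so b_{73} = b_1 = 10.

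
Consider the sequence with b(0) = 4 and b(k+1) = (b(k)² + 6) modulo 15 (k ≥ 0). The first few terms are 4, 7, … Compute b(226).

7

Computing terms: b(0) = 4; b(1) = 7; b(2) = 10; b(3) = 1; b(4) = 7.
Since b(4) = b(1) = 7, the sequence is eventually periodic: after a pre-period of length 1 it cycles with period 3.
For k ≥ 1, b(k) depends only on (k - 1) mod 3. (226 - 1) mod 3 = 0, so b(226) = b(1) = 7.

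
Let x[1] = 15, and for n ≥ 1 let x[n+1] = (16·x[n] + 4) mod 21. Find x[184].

Computing terms: x[1] = 15, x[2] = 13, x[3] = 2, x[4] = 15.
Since x[4] = x[1] = 15, the sequence is periodic with period 3.
(184 - 1) mod 3 = 0, so x[184] = x[1] = 15.

15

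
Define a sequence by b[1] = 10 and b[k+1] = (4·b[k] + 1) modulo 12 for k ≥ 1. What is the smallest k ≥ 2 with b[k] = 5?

Listing terms: b[1] = 10, b[2] = 5, b[3] = 9, b[4] = 1, b[5] = 5.
Since b[5] = b[2] = 5, the sequence is eventually periodic: after a pre-period of length 1 it cycles with period 3.
The value 5 first appears (with k ≥ 2) at b[2].

2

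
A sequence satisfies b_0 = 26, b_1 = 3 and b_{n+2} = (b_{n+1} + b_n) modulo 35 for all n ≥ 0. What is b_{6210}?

b_0 = 26,  b_1 = 3,  b_2 = 29,  b_3 = 32,  b_4 = 26,  b_5 = 23,  b_6 = 14,  b_7 = 2,  b_8 = 16,  b_9 = 18,  b_{10} = 34,  b_{11} = 17,  b_{12} = 16,  b_{13} = 33,  b_{14} = 14,  b_{15} = 12,  b_{16} = 26,  b_{17} = 3.
Since (b_{16}, b_{17}) = (b_0, b_1) = (26, 3) (two consecutive terms determine the rest), the sequence is periodic with period 16.
So b_{6210} = b_{0 + ((6210-0) mod 16)} = b_2 = 29.

29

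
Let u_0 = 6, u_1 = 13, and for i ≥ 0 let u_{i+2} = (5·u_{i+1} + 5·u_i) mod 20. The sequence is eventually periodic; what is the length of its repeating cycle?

Computing terms: u_0 = 6, u_1 = 13, u_2 = 15, u_3 = 0, u_4 = 15, u_5 = 15, u_6 = 10, u_7 = 5, u_8 = 15, u_9 = 0.
Since (u_8, u_9) = (u_2, u_3) = (15, 0) (two consecutive terms determine the rest), the sequence is eventually periodic: after a pre-period of length 2 it cycles with period 6.

6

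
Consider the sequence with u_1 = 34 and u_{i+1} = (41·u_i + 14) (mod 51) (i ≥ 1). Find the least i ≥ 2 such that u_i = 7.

u_1 = 34, u_2 = 31, u_3 = 10, u_4 = 16, u_5 = 7, u_6 = 46, u_7 = 13, u_8 = 37, u_9 = 1, u_{10} = 4, u_{11} = 25, u_{12} = 19, u_{13} = 28, u_{14} = 40, u_{15} = 22, u_{16} = 49, u_{17} = 34.
The sequence repeats with period 16.
The value 7 first appears (with i ≥ 2) at u_5.

5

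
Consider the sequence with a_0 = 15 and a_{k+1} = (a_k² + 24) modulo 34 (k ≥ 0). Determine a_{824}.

Computing terms: a_0 = 15,  a_1 = 11,  a_2 = 9,  a_3 = 3,  a_4 = 33,  a_5 = 25,  a_6 = 3.
Since a_6 = a_3 = 3, the sequence is eventually periodic: after a pre-period of length 3 it cycles with period 3.
For k ≥ 3, a_k depends only on (k - 3) mod 3. (824 - 3) mod 3 = 2, so a_{824} = a_5 = 25.

25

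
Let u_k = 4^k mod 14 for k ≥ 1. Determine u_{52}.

Computing terms: u_1 = 4, u_2 = 2, u_3 = 8, u_4 = 4.
The sequence repeats with period 3.
So u_{52} = u_{1 + ((52-1) mod 3)} = u_1 = 4.

4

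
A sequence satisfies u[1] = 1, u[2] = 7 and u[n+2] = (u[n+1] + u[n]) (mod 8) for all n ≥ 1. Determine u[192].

We have u[1] = 1; u[2] = 7; u[3] = 0; u[4] = 7; u[5] = 7; u[6] = 6; u[7] = 5; u[8] = 3; u[9] = 0; u[10] = 3; u[11] = 3; u[12] = 6; u[13] = 1; u[14] = 7.
Since (u[13], u[14]) = (u[1], u[2]) = (1, 7) (two consecutive terms determine the rest), the sequence is periodic with period 12.
(192 - 1) mod 12 = 11, so u[192] = u[12] = 6.

6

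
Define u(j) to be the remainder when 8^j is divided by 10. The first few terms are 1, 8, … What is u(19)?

We have u(0) = 1,  u(1) = 8,  u(2) = 4,  u(3) = 2,  u(4) = 6,  u(5) = 8.
Since u(5) = u(1) = 8, the sequence is eventually periodic: after a pre-period of length 1 it cycles with period 4.
For j ≥ 1, u(j) depends only on (j - 1) mod 4. (19 - 1) mod 4 = 2, so u(19) = u(3) = 2.

2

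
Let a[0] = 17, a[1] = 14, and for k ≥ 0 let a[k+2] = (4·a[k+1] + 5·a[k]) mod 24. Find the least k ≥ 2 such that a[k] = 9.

Listing terms: a[0] = 17; a[1] = 14; a[2] = 21; a[3] = 10; a[4] = 1; a[5] = 6; a[6] = 5; a[7] = 2; a[8] = 9; a[9] = 22; a[10] = 13; a[11] = 18; a[12] = 17; a[13] = 14.
Since (a[12], a[13]) = (a[0], a[1]) = (17, 14) (two consecutive terms determine the rest), the sequence is periodic with period 12.
The value 9 first appears (with k ≥ 2) at a[8].

8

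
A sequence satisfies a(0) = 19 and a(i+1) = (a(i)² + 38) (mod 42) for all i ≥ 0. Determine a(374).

Computing terms: a(0) = 19, a(1) = 21, a(2) = 17, a(3) = 33, a(4) = 35, a(5) = 3, a(6) = 5, a(7) = 21.
Since a(7) = a(1) = 21, the sequence is eventually periodic: after a pre-period of length 1 it cycles with period 6.
For i ≥ 1, a(i) depends only on (i - 1) mod 6. (374 - 1) mod 6 = 1, so a(374) = a(2) = 17.

17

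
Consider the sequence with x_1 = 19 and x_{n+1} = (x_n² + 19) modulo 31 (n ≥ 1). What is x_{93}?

21

Listing terms: x_1 = 19,  x_2 = 8,  x_3 = 21,  x_4 = 26,  x_5 = 13,  x_6 = 2,  x_7 = 23,  x_8 = 21.
Since x_8 = x_3 = 21, the sequence is eventually periodic: after a pre-period of length 2 it cycles with period 5.
For n ≥ 3, x_n depends only on (n - 3) mod 5. (93 - 3) mod 5 = 0, so x_{93} = x_3 = 21.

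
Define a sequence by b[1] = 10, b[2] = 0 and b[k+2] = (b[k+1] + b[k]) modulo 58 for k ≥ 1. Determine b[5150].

28

Listing terms: b[1] = 10; b[2] = 0; b[3] = 10; b[4] = 10; b[5] = 20; b[6] = 30; b[7] = 50; b[8] = 22; b[9] = 14; b[10] = 36; b[11] = 50; b[12] = 28; b[13] = 20; b[14] = 48; b[15] = 10; b[16] = 0.
The sequence repeats with period 14.
(5150 - 1) mod 14 = 11, so b[5150] = b[12] = 28.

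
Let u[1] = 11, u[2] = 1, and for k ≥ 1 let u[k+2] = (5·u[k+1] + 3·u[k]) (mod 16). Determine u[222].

6

Computing terms: u[1] = 11; u[2] = 1; u[3] = 6; u[4] = 1; u[5] = 7; u[6] = 6; u[7] = 3; u[8] = 1; u[9] = 14; u[10] = 9; u[11] = 7; u[12] = 14; u[13] = 11; u[14] = 1.
The sequence repeats with period 12.
So u[222] = u[1 + ((222-1) mod 12)] = u[6] = 6.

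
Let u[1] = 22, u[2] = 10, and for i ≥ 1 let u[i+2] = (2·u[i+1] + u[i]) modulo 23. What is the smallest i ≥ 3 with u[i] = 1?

Listing terms: u[1] = 22; u[2] = 10; u[3] = 19; u[4] = 2; u[5] = 0; u[6] = 2; u[7] = 4; u[8] = 10; u[9] = 1; u[10] = 12; u[11] = 2; u[12] = 16; u[13] = 11; u[14] = 15; u[15] = 18; u[16] = 5; u[17] = 5; u[18] = 15; u[19] = 12; u[20] = 16; u[21] = 21; u[22] = 12; u[23] = 22; u[24] = 10.
Since (u[23], u[24]) = (u[1], u[2]) = (22, 10) (two consecutive terms determine the rest), the sequence is periodic with period 22.
The value 1 first appears (with i ≥ 3) at u[9].

9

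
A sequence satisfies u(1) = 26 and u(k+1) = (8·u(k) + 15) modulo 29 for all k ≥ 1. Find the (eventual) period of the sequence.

Computing terms: u(1) = 26,  u(2) = 20,  u(3) = 1,  u(4) = 23,  u(5) = 25,  u(6) = 12,  u(7) = 24,  u(8) = 4,  u(9) = 18,  u(10) = 14,  u(11) = 11,  u(12) = 16,  u(13) = 27,  u(14) = 28,  u(15) = 7,  u(16) = 13,  u(17) = 3,  u(18) = 10,  u(19) = 8,  u(20) = 21,  u(21) = 9,  u(22) = 0,  u(23) = 15,  u(24) = 19,  u(25) = 22,  u(26) = 17,  u(27) = 6,  u(28) = 5,  u(29) = 26.
The sequence repeats with period 28.

28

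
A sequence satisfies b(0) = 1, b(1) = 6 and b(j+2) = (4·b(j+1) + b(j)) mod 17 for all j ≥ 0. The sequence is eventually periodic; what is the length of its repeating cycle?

12

Listing terms: b(0) = 1, b(1) = 6, b(2) = 8, b(3) = 4, b(4) = 7, b(5) = 15, b(6) = 16, b(7) = 11, b(8) = 9, b(9) = 13, b(10) = 10, b(11) = 2, b(12) = 1, b(13) = 6.
Since (b(12), b(13)) = (b(0), b(1)) = (1, 6) (two consecutive terms determine the rest), the sequence is periodic with period 12.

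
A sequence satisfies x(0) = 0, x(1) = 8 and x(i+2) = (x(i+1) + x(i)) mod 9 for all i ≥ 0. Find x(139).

4

x(0) = 0; x(1) = 8; x(2) = 8; x(3) = 7; x(4) = 6; x(5) = 4; x(6) = 1; x(7) = 5; x(8) = 6; x(9) = 2; x(10) = 8; x(11) = 1; x(12) = 0; x(13) = 1; x(14) = 1; x(15) = 2; x(16) = 3; x(17) = 5; x(18) = 8; x(19) = 4; x(20) = 3; x(21) = 7; x(22) = 1; x(23) = 8; x(24) = 0; x(25) = 8.
The sequence repeats with period 24.
(139 - 0) mod 24 = 19, so x(139) = x(19) = 4.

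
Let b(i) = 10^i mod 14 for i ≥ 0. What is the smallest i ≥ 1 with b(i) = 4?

We have b(0) = 1,  b(1) = 10,  b(2) = 2,  b(3) = 6,  b(4) = 4,  b(5) = 12,  b(6) = 8,  b(7) = 10.
Since b(7) = b(1) = 10, the sequence is eventually periodic: after a pre-period of length 1 it cycles with period 6.
The value 4 first appears (with i ≥ 1) at b(4).

4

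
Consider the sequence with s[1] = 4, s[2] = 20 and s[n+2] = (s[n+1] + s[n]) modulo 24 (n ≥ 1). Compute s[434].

Listing terms: s[1] = 4, s[2] = 20, s[3] = 0, s[4] = 20, s[5] = 20, s[6] = 16, s[7] = 12, s[8] = 4, s[9] = 16, s[10] = 20, s[11] = 12, s[12] = 8, s[13] = 20, s[14] = 4, s[15] = 0, s[16] = 4, s[17] = 4, s[18] = 8, s[19] = 12, s[20] = 20, s[21] = 8, s[22] = 4, s[23] = 12, s[24] = 16, s[25] = 4, s[26] = 20.
The sequence repeats with period 24.
(434 - 1) mod 24 = 1, so s[434] = s[2] = 20.

20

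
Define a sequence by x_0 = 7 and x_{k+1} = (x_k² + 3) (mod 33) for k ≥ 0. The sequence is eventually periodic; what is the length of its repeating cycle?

3

We have x_0 = 7, x_1 = 19, x_2 = 1, x_3 = 4, x_4 = 19.
Since x_4 = x_1 = 19, the sequence is eventually periodic: after a pre-period of length 1 it cycles with period 3.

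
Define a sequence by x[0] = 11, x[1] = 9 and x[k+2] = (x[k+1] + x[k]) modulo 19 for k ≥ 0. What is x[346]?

We have x[0] = 11; x[1] = 9; x[2] = 1; x[3] = 10; x[4] = 11; x[5] = 2; x[6] = 13; x[7] = 15; x[8] = 9; x[9] = 5; x[10] = 14; x[11] = 0; x[12] = 14; x[13] = 14; x[14] = 9; x[15] = 4; x[16] = 13; x[17] = 17; x[18] = 11; x[19] = 9.
Since (x[18], x[19]) = (x[0], x[1]) = (11, 9) (two consecutive terms determine the rest), the sequence is periodic with period 18.
(346 - 0) mod 18 = 4, so x[346] = x[4] = 11.

11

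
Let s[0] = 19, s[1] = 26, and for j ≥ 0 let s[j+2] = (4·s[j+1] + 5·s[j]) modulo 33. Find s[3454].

Computing terms: s[0] = 19, s[1] = 26, s[2] = 1, s[3] = 2, s[4] = 13, s[5] = 29, s[6] = 16, s[7] = 11, s[8] = 25, s[9] = 23, s[10] = 19, s[11] = 26.
Since (s[10], s[11]) = (s[0], s[1]) = (19, 26) (two consecutive terms determine the rest), the sequence is periodic with period 10.
(3454 - 0) mod 10 = 4, so s[3454] = s[4] = 13.

13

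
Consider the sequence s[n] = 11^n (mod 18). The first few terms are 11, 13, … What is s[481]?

11

Listing terms: s[1] = 11,  s[2] = 13,  s[3] = 17,  s[4] = 7,  s[5] = 5,  s[6] = 1,  s[7] = 11.
The sequence repeats with period 6.
So s[481] = s[1 + ((481-1) mod 6)] = s[1] = 11.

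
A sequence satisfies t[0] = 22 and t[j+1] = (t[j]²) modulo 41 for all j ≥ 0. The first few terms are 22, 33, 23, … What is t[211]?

Computing terms: t[0] = 22,  t[1] = 33,  t[2] = 23,  t[3] = 37,  t[4] = 16,  t[5] = 10,  t[6] = 18,  t[7] = 37.
Since t[7] = t[3] = 37, the sequence is eventually periodic: after a pre-period of length 3 it cycles with period 4.
For j ≥ 3, t[j] depends only on (j - 3) mod 4. (211 - 3) mod 4 = 0, so t[211] = t[3] = 37.

37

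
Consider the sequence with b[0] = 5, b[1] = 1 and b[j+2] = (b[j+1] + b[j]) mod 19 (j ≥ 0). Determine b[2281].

3

Listing terms: b[0] = 5; b[1] = 1; b[2] = 6; b[3] = 7; b[4] = 13; b[5] = 1; b[6] = 14; b[7] = 15; b[8] = 10; b[9] = 6; b[10] = 16; b[11] = 3; b[12] = 0; b[13] = 3; b[14] = 3; b[15] = 6; b[16] = 9; b[17] = 15; b[18] = 5; b[19] = 1.
The sequence repeats with period 18.
So b[2281] = b[0 + ((2281-0) mod 18)] = b[13] = 3.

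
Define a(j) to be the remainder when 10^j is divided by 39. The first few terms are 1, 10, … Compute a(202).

16

Computing terms: a(0) = 1, a(1) = 10, a(2) = 22, a(3) = 25, a(4) = 16, a(5) = 4, a(6) = 1.
Since a(6) = a(0) = 1, the sequence is periodic with period 6.
So a(202) = a(0 + ((202-0) mod 6)) = a(4) = 16.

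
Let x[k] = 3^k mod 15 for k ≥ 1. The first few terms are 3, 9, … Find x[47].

Listing terms: x[1] = 3,  x[2] = 9,  x[3] = 12,  x[4] = 6,  x[5] = 3.
The sequence repeats with period 4.
So x[47] = x[1 + ((47-1) mod 4)] = x[3] = 12.

12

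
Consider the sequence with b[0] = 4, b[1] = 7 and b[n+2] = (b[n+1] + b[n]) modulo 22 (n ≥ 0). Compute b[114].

We have b[0] = 4; b[1] = 7; b[2] = 11; b[3] = 18; b[4] = 7; b[5] = 3; b[6] = 10; b[7] = 13; b[8] = 1; b[9] = 14; b[10] = 15; b[11] = 7; b[12] = 0; b[13] = 7; b[14] = 7; b[15] = 14; b[16] = 21; b[17] = 13; b[18] = 12; b[19] = 3; b[20] = 15; b[21] = 18; b[22] = 11; b[23] = 7; b[24] = 18; b[25] = 3; b[26] = 21; b[27] = 2; b[28] = 1; b[29] = 3; b[30] = 4; b[31] = 7.
Since (b[30], b[31]) = (b[0], b[1]) = (4, 7) (two consecutive terms determine the rest), the sequence is periodic with period 30.
(114 - 0) mod 30 = 24, so b[114] = b[24] = 18.

18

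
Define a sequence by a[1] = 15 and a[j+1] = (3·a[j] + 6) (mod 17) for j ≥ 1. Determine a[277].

10

Listing terms: a[1] = 15, a[2] = 0, a[3] = 6, a[4] = 7, a[5] = 10, a[6] = 2, a[7] = 12, a[8] = 8, a[9] = 13, a[10] = 11, a[11] = 5, a[12] = 4, a[13] = 1, a[14] = 9, a[15] = 16, a[16] = 3, a[17] = 15.
Since a[17] = a[1] = 15, the sequence is periodic with period 16.
(277 - 1) mod 16 = 4, so a[277] = a[5] = 10.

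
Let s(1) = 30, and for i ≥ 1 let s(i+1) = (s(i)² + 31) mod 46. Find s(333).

14

Computing terms: s(1) = 30,  s(2) = 11,  s(3) = 14,  s(4) = 43,  s(5) = 40,  s(6) = 21,  s(7) = 12,  s(8) = 37,  s(9) = 20,  s(10) = 17,  s(11) = 44,  s(12) = 35,  s(13) = 14.
Since s(13) = s(3) = 14, the sequence is eventually periodic: after a pre-period of length 2 it cycles with period 10.
For i ≥ 3, s(i) depends only on (i - 3) mod 10. (333 - 3) mod 10 = 0, so s(333) = s(3) = 14.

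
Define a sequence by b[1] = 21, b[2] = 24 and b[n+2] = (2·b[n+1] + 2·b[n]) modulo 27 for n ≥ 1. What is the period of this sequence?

9

b[1] = 21; b[2] = 24; b[3] = 9; b[4] = 12; b[5] = 15; b[6] = 0; b[7] = 3; b[8] = 6; b[9] = 18; b[10] = 21; b[11] = 24.
Since (b[10], b[11]) = (b[1], b[2]) = (21, 24) (two consecutive terms determine the rest), the sequence is periodic with period 9.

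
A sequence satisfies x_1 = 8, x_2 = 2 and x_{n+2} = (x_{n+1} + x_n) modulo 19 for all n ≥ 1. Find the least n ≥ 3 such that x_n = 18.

Computing terms: x_1 = 8,  x_2 = 2,  x_3 = 10,  x_4 = 12,  x_5 = 3,  x_6 = 15,  x_7 = 18,  x_8 = 14,  x_9 = 13,  x_{10} = 8,  x_{11} = 2.
Since (x_{10}, x_{11}) = (x_1, x_2) = (8, 2) (two consecutive terms determine the rest), the sequence is periodic with period 9.
The value 18 first appears (with n ≥ 3) at x_7.

7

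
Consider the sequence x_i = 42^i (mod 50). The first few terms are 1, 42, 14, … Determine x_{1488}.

16

Computing terms: x_0 = 1, x_1 = 42, x_2 = 14, x_3 = 38, x_4 = 46, x_5 = 32, x_6 = 44, x_7 = 48, x_8 = 16, x_9 = 22, x_{10} = 24, x_{11} = 8, x_{12} = 36, x_{13} = 12, x_{14} = 4, x_{15} = 18, x_{16} = 6, x_{17} = 2, x_{18} = 34, x_{19} = 28, x_{20} = 26, x_{21} = 42.
Since x_{21} = x_1 = 42, the sequence is eventually periodic: after a pre-period of length 1 it cycles with period 20.
For i ≥ 1, x_i depends only on (i - 1) mod 20. (1488 - 1) mod 20 = 7, so x_{1488} = x_8 = 16.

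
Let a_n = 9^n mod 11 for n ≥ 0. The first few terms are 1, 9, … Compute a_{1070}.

Computing terms: a_0 = 1,  a_1 = 9,  a_2 = 4,  a_3 = 3,  a_4 = 5,  a_5 = 1.
The sequence repeats with period 5.
So a_{1070} = a_{0 + ((1070-0) mod 5)} = a_0 = 1.

1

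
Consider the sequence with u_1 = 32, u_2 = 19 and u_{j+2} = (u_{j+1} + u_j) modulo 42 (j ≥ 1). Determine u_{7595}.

Computing terms: u_1 = 32; u_2 = 19; u_3 = 9; u_4 = 28; u_5 = 37; u_6 = 23; u_7 = 18; u_8 = 41; u_9 = 17; u_{10} = 16; u_{11} = 33; u_{12} = 7; u_{13} = 40; u_{14} = 5; u_{15} = 3; u_{16} = 8; u_{17} = 11; u_{18} = 19; u_{19} = 30; u_{20} = 7; u_{21} = 37; u_{22} = 2; u_{23} = 39; u_{24} = 41; u_{25} = 38; u_{26} = 37; u_{27} = 33; u_{28} = 28; u_{29} = 19; u_{30} = 5; u_{31} = 24; u_{32} = 29; u_{33} = 11; u_{34} = 40; u_{35} = 9; u_{36} = 7; u_{37} = 16; u_{38} = 23; u_{39} = 39; u_{40} = 20; u_{41} = 17; u_{42} = 37; u_{43} = 12; u_{44} = 7; u_{45} = 19; u_{46} = 26; u_{47} = 3; u_{48} = 29; u_{49} = 32; u_{50} = 19.
Since (u_{49}, u_{50}) = (u_1, u_2) = (32, 19) (two consecutive terms determine the rest), the sequence is periodic with period 48.
(7595 - 1) mod 48 = 10, so u_{7595} = u_{11} = 33.

33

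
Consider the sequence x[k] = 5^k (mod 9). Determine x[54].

1

x[1] = 5, x[2] = 7, x[3] = 8, x[4] = 4, x[5] = 2, x[6] = 1, x[7] = 5.
The sequence repeats with period 6.
So x[54] = x[1 + ((54-1) mod 6)] = x[6] = 1.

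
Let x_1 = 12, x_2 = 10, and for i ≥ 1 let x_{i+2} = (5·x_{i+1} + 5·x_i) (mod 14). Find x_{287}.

Listing terms: x_1 = 12, x_2 = 10, x_3 = 12, x_4 = 12, x_5 = 8, x_6 = 2, x_7 = 8, x_8 = 8, x_9 = 10, x_{10} = 6, x_{11} = 10, x_{12} = 10, x_{13} = 2, x_{14} = 4, x_{15} = 2, x_{16} = 2, x_{17} = 6, x_{18} = 12, x_{19} = 6, x_{20} = 6, x_{21} = 4, x_{22} = 8, x_{23} = 4, x_{24} = 4, x_{25} = 12, x_{26} = 10.
The sequence repeats with period 24.
(287 - 1) mod 24 = 22, so x_{287} = x_{23} = 4.

4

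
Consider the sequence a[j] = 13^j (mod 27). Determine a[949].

a[1] = 13, a[2] = 7, a[3] = 10, a[4] = 22, a[5] = 16, a[6] = 19, a[7] = 4, a[8] = 25, a[9] = 1, a[10] = 13.
Since a[10] = a[1] = 13, the sequence is periodic with period 9.
(949 - 1) mod 9 = 3, so a[949] = a[4] = 22.

22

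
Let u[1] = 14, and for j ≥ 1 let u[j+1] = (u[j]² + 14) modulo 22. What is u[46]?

u[1] = 14, u[2] = 12, u[3] = 4, u[4] = 8, u[5] = 12.
Since u[5] = u[2] = 12, the sequence is eventually periodic: after a pre-period of length 1 it cycles with period 3.
For j ≥ 2, u[j] depends only on (j - 2) mod 3. (46 - 2) mod 3 = 2, so u[46] = u[4] = 8.

8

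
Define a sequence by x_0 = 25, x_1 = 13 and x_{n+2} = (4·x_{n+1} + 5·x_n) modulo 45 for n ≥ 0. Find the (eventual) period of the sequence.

Computing terms: x_0 = 25; x_1 = 13; x_2 = 42; x_3 = 8; x_4 = 17; x_5 = 18; x_6 = 22; x_7 = 43; x_8 = 12; x_9 = 38; x_{10} = 32; x_{11} = 3; x_{12} = 37; x_{13} = 28; x_{14} = 27; x_{15} = 23; x_{16} = 2; x_{17} = 33; x_{18} = 7; x_{19} = 13; x_{20} = 42.
Since (x_{19}, x_{20}) = (x_1, x_2) = (13, 42) (two consecutive terms determine the rest), the sequence is eventually periodic: after a pre-period of length 1 it cycles with period 18.

18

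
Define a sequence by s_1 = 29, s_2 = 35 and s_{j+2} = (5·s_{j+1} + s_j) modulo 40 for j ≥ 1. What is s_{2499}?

Listing terms: s_1 = 29; s_2 = 35; s_3 = 4; s_4 = 15; s_5 = 39; s_6 = 10; s_7 = 9; s_8 = 15; s_9 = 4; s_{10} = 35; s_{11} = 19; s_{12} = 10; s_{13} = 29; s_{14} = 35.
Since (s_{13}, s_{14}) = (s_1, s_2) = (29, 35) (two consecutive terms determine the rest), the sequence is periodic with period 12.
(2499 - 1) mod 12 = 2, so s_{2499} = s_3 = 4.

4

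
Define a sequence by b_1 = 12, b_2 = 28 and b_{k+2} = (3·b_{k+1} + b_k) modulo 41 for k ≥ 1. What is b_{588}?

Listing terms: b_1 = 12, b_2 = 28, b_3 = 14, b_4 = 29, b_5 = 19, b_6 = 4, b_7 = 31, b_8 = 15, b_9 = 35, b_{10} = 38, b_{11} = 26, b_{12} = 34, b_{13} = 5, b_{14} = 8, b_{15} = 29, b_{16} = 13, b_{17} = 27, b_{18} = 12, b_{19} = 22, b_{20} = 37, b_{21} = 10, b_{22} = 26, b_{23} = 6, b_{24} = 3, b_{25} = 15, b_{26} = 7, b_{27} = 36, b_{28} = 33, b_{29} = 12, b_{30} = 28.
Since (b_{29}, b_{30}) = (b_1, b_2) = (12, 28) (two consecutive terms determine the rest), the sequence is periodic with period 28.
(588 - 1) mod 28 = 27, so b_{588} = b_{28} = 33.

33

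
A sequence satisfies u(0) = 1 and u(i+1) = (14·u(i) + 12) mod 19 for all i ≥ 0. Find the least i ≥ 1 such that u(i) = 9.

We have u(0) = 1,  u(1) = 7,  u(2) = 15,  u(3) = 13,  u(4) = 4,  u(5) = 11,  u(6) = 14,  u(7) = 18,  u(8) = 17,  u(9) = 3,  u(10) = 16,  u(11) = 8,  u(12) = 10,  u(13) = 0,  u(14) = 12,  u(15) = 9,  u(16) = 5,  u(17) = 6,  u(18) = 1.
Since u(18) = u(0) = 1, the sequence is periodic with period 18.
The value 9 first appears (with i ≥ 1) at u(15).

15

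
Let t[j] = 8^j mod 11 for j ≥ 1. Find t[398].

Listing terms: t[1] = 8,  t[2] = 9,  t[3] = 6,  t[4] = 4,  t[5] = 10,  t[6] = 3,  t[7] = 2,  t[8] = 5,  t[9] = 7,  t[10] = 1,  t[11] = 8.
The sequence repeats with period 10.
So t[398] = t[1 + ((398-1) mod 10)] = t[8] = 5.

5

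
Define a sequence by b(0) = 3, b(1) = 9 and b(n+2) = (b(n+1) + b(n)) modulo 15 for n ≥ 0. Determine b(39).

6

b(0) = 3, b(1) = 9, b(2) = 12, b(3) = 6, b(4) = 3, b(5) = 9.
Since (b(4), b(5)) = (b(0), b(1)) = (3, 9) (two consecutive terms determine the rest), the sequence is periodic with period 4.
So b(39) = b(0 + ((39-0) mod 4)) = b(3) = 6.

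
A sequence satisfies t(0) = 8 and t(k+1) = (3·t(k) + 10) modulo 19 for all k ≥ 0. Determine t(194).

t(0) = 8; t(1) = 15; t(2) = 17; t(3) = 4; t(4) = 3; t(5) = 0; t(6) = 10; t(7) = 2; t(8) = 16; t(9) = 1; t(10) = 13; t(11) = 11; t(12) = 5; t(13) = 6; t(14) = 9; t(15) = 18; t(16) = 7; t(17) = 12; t(18) = 8.
Since t(18) = t(0) = 8, the sequence is periodic with period 18.
(194 - 0) mod 18 = 14, so t(194) = t(14) = 9.

9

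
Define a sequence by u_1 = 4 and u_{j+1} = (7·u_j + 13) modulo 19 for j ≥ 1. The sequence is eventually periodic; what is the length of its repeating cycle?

3

We have u_1 = 4,  u_2 = 3,  u_3 = 15,  u_4 = 4.
The sequence repeats with period 3.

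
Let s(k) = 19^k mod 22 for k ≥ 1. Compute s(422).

Listing terms: s(1) = 19; s(2) = 9; s(3) = 17; s(4) = 15; s(5) = 21; s(6) = 3; s(7) = 13; s(8) = 5; s(9) = 7; s(10) = 1; s(11) = 19.
Since s(11) = s(1) = 19, the sequence is periodic with period 10.
(422 - 1) mod 10 = 1, so s(422) = s(2) = 9.

9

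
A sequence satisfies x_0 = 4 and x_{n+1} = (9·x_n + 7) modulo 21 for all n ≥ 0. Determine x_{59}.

16

x_0 = 4,  x_1 = 1,  x_2 = 16,  x_3 = 4.
Since x_3 = x_0 = 4, the sequence is periodic with period 3.
(59 - 0) mod 3 = 2, so x_{59} = x_2 = 16.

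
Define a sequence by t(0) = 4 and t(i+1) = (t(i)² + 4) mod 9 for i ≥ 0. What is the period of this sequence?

3

Listing terms: t(0) = 4; t(1) = 2; t(2) = 8; t(3) = 5; t(4) = 2.
Since t(4) = t(1) = 2, the sequence is eventually periodic: after a pre-period of length 1 it cycles with period 3.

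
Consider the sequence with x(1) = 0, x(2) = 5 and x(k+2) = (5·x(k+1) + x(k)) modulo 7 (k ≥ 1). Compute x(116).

Computing terms: x(1) = 0; x(2) = 5; x(3) = 4; x(4) = 4; x(5) = 3; x(6) = 5; x(7) = 0; x(8) = 5.
The sequence repeats with period 6.
(116 - 1) mod 6 = 1, so x(116) = x(2) = 5.

5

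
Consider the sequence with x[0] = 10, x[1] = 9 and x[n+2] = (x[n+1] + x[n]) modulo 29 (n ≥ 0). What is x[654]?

23

We have x[0] = 10,  x[1] = 9,  x[2] = 19,  x[3] = 28,  x[4] = 18,  x[5] = 17,  x[6] = 6,  x[7] = 23,  x[8] = 0,  x[9] = 23,  x[10] = 23,  x[11] = 17,  x[12] = 11,  x[13] = 28,  x[14] = 10,  x[15] = 9.
Since (x[14], x[15]) = (x[0], x[1]) = (10, 9) (two consecutive terms determine the rest), the sequence is periodic with period 14.
So x[654] = x[0 + ((654-0) mod 14)] = x[10] = 23.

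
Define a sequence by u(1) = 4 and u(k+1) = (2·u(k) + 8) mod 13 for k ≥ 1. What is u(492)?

11

Computing terms: u(1) = 4,  u(2) = 3,  u(3) = 1,  u(4) = 10,  u(5) = 2,  u(6) = 12,  u(7) = 6,  u(8) = 7,  u(9) = 9,  u(10) = 0,  u(11) = 8,  u(12) = 11,  u(13) = 4.
Since u(13) = u(1) = 4, the sequence is periodic with period 12.
(492 - 1) mod 12 = 11, so u(492) = u(12) = 11.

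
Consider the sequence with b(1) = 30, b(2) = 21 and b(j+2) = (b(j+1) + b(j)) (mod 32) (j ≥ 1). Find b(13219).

30

Computing terms: b(1) = 30; b(2) = 21; b(3) = 19; b(4) = 8; b(5) = 27; b(6) = 3; b(7) = 30; b(8) = 1; b(9) = 31; b(10) = 0; b(11) = 31; b(12) = 31; b(13) = 30; b(14) = 29; b(15) = 27; b(16) = 24; b(17) = 19; b(18) = 11; b(19) = 30; b(20) = 9; b(21) = 7; b(22) = 16; b(23) = 23; b(24) = 7; b(25) = 30; b(26) = 5; b(27) = 3; b(28) = 8; b(29) = 11; b(30) = 19; b(31) = 30; b(32) = 17; b(33) = 15; b(34) = 0; b(35) = 15; b(36) = 15; b(37) = 30; b(38) = 13; b(39) = 11; b(40) = 24; b(41) = 3; b(42) = 27; b(43) = 30; b(44) = 25; b(45) = 23; b(46) = 16; b(47) = 7; b(48) = 23; b(49) = 30; b(50) = 21.
The sequence repeats with period 48.
So b(13219) = b(1 + ((13219-1) mod 48)) = b(19) = 30.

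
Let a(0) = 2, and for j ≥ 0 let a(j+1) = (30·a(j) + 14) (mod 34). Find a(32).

Listing terms: a(0) = 2,  a(1) = 6,  a(2) = 24,  a(3) = 20,  a(4) = 2.
The sequence repeats with period 4.
(32 - 0) mod 4 = 0, so a(32) = a(0) = 2.

2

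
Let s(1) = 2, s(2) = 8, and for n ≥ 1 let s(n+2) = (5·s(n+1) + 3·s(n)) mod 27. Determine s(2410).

We have s(1) = 2,  s(2) = 8,  s(3) = 19,  s(4) = 11,  s(5) = 4,  s(6) = 26,  s(7) = 7,  s(8) = 5,  s(9) = 19,  s(10) = 2,  s(11) = 13,  s(12) = 17,  s(13) = 16,  s(14) = 23,  s(15) = 1,  s(16) = 20,  s(17) = 22,  s(18) = 8,  s(19) = 25,  s(20) = 14,  s(21) = 10,  s(22) = 11,  s(23) = 4.
Since (s(22), s(23)) = (s(4), s(5)) = (11, 4) (two consecutive terms determine the rest), the sequence is eventually periodic: after a pre-period of length 3 it cycles with period 18.
For n ≥ 4, s(n) depends only on (n - 4) mod 18. (2410 - 4) mod 18 = 12, so s(2410) = s(16) = 20.

20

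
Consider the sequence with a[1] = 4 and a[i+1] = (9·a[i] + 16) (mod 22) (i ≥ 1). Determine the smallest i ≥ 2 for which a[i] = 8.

2

We have a[1] = 4; a[2] = 8; a[3] = 0; a[4] = 16; a[5] = 6; a[6] = 4.
The sequence repeats with period 5.
The value 8 first appears (with i ≥ 2) at a[2].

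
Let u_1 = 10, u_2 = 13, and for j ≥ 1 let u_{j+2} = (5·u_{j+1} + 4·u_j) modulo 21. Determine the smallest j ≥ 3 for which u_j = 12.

7

Listing terms: u_1 = 10,  u_2 = 13,  u_3 = 0,  u_4 = 10,  u_5 = 8,  u_6 = 17,  u_7 = 12,  u_8 = 2,  u_9 = 16,  u_{10} = 4,  u_{11} = 0,  u_{12} = 16,  u_{13} = 17,  u_{14} = 2,  u_{15} = 15,  u_{16} = 20,  u_{17} = 13,  u_{18} = 19,  u_{19} = 0,  u_{20} = 13,  u_{21} = 2,  u_{22} = 20,  u_{23} = 3,  u_{24} = 11,  u_{25} = 4,  u_{26} = 1,  u_{27} = 0,  u_{28} = 4,  u_{29} = 20,  u_{30} = 11,  u_{31} = 9,  u_{32} = 5,  u_{33} = 19,  u_{34} = 10,  u_{35} = 0,  u_{36} = 19,  u_{37} = 11,  u_{38} = 5,  u_{39} = 6,  u_{40} = 8,  u_{41} = 1,  u_{42} = 16,  u_{43} = 0,  u_{44} = 1,  u_{45} = 5,  u_{46} = 8,  u_{47} = 18,  u_{48} = 17,  u_{49} = 10,  u_{50} = 13.
The sequence repeats with period 48.
The value 12 first appears (with j ≥ 3) at u_7.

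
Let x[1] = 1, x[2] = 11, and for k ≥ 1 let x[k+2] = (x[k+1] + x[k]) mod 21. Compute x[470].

We have x[1] = 1,  x[2] = 11,  x[3] = 12,  x[4] = 2,  x[5] = 14,  x[6] = 16,  x[7] = 9,  x[8] = 4,  x[9] = 13,  x[10] = 17,  x[11] = 9,  x[12] = 5,  x[13] = 14,  x[14] = 19,  x[15] = 12,  x[16] = 10,  x[17] = 1,  x[18] = 11.
Since (x[17], x[18]) = (x[1], x[2]) = (1, 11) (two consecutive terms determine the rest), the sequence is periodic with period 16.
(470 - 1) mod 16 = 5, so x[470] = x[6] = 16.

16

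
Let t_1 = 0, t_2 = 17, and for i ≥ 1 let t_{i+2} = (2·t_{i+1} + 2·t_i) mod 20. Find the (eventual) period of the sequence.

24

t_1 = 0; t_2 = 17; t_3 = 14; t_4 = 2; t_5 = 12; t_6 = 8; t_7 = 0; t_8 = 16; t_9 = 12; t_{10} = 16; t_{11} = 16; t_{12} = 4; t_{13} = 0; t_{14} = 8; t_{15} = 16; t_{16} = 8; t_{17} = 8; t_{18} = 12; t_{19} = 0; t_{20} = 4; t_{21} = 8; t_{22} = 4; t_{23} = 4; t_{24} = 16; t_{25} = 0; t_{26} = 12; t_{27} = 4; t_{28} = 12; t_{29} = 12; t_{30} = 8.
Since (t_{29}, t_{30}) = (t_5, t_6) = (12, 8) (two consecutive terms determine the rest), the sequence is eventually periodic: after a pre-period of length 4 it cycles with period 24.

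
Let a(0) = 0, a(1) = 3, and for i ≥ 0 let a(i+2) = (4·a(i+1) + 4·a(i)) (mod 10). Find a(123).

0

a(0) = 0, a(1) = 3, a(2) = 2, a(3) = 0, a(4) = 8, a(5) = 2, a(6) = 0.
Since (a(5), a(6)) = (a(2), a(3)) = (2, 0) (two consecutive terms determine the rest), the sequence is eventually periodic: after a pre-period of length 2 it cycles with period 3.
For i ≥ 2, a(i) depends only on (i - 2) mod 3. (123 - 2) mod 3 = 1, so a(123) = a(3) = 0.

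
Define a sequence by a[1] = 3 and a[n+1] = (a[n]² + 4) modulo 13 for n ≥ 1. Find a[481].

3

a[1] = 3, a[2] = 0, a[3] = 4, a[4] = 7, a[5] = 1, a[6] = 5, a[7] = 3.
The sequence repeats with period 6.
(481 - 1) mod 6 = 0, so a[481] = a[1] = 3.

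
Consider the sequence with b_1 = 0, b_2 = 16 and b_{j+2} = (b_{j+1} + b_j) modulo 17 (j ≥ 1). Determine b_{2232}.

We have b_1 = 0, b_2 = 16, b_3 = 16, b_4 = 15, b_5 = 14, b_6 = 12, b_7 = 9, b_8 = 4, b_9 = 13, b_{10} = 0, b_{11} = 13, b_{12} = 13, b_{13} = 9, b_{14} = 5, b_{15} = 14, b_{16} = 2, b_{17} = 16, b_{18} = 1, b_{19} = 0, b_{20} = 1, b_{21} = 1, b_{22} = 2, b_{23} = 3, b_{24} = 5, b_{25} = 8, b_{26} = 13, b_{27} = 4, b_{28} = 0, b_{29} = 4, b_{30} = 4, b_{31} = 8, b_{32} = 12, b_{33} = 3, b_{34} = 15, b_{35} = 1, b_{36} = 16, b_{37} = 0, b_{38} = 16.
The sequence repeats with period 36.
(2232 - 1) mod 36 = 35, so b_{2232} = b_{36} = 16.

16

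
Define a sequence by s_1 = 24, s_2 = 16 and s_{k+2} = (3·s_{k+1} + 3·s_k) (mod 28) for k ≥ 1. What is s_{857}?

Computing terms: s_1 = 24,  s_2 = 16,  s_3 = 8,  s_4 = 16,  s_5 = 16,  s_6 = 12,  s_7 = 0,  s_8 = 8,  s_9 = 24,  s_{10} = 12,  s_{11} = 24,  s_{12} = 24,  s_{13} = 4,  s_{14} = 0,  s_{15} = 12,  s_{16} = 8,  s_{17} = 4,  s_{18} = 8,  s_{19} = 8,  s_{20} = 20,  s_{21} = 0,  s_{22} = 4,  s_{23} = 12,  s_{24} = 20,  s_{25} = 12,  s_{26} = 12,  s_{27} = 16,  s_{28} = 0,  s_{29} = 20,  s_{30} = 4,  s_{31} = 16,  s_{32} = 4,  s_{33} = 4,  s_{34} = 24,  s_{35} = 0,  s_{36} = 16,  s_{37} = 20,  s_{38} = 24,  s_{39} = 20,  s_{40} = 20,  s_{41} = 8,  s_{42} = 0,  s_{43} = 24,  s_{44} = 16.
The sequence repeats with period 42.
So s_{857} = s_{1 + ((857-1) mod 42)} = s_{17} = 4.

4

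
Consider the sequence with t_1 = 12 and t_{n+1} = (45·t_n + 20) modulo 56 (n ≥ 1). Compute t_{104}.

Computing terms: t_1 = 12; t_2 = 0; t_3 = 20; t_4 = 24; t_5 = 36; t_6 = 16; t_7 = 12.
The sequence repeats with period 6.
(104 - 1) mod 6 = 1, so t_{104} = t_2 = 0.

0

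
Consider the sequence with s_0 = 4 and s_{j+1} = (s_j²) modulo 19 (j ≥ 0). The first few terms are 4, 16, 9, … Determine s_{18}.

4

Computing terms: s_0 = 4; s_1 = 16; s_2 = 9; s_3 = 5; s_4 = 6; s_5 = 17; s_6 = 4.
Since s_6 = s_0 = 4, the sequence is periodic with period 6.
So s_{18} = s_{0 + ((18-0) mod 6)} = s_0 = 4.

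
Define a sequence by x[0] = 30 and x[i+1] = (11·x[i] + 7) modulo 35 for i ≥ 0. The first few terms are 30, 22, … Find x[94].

8

We have x[0] = 30,  x[1] = 22,  x[2] = 4,  x[3] = 16,  x[4] = 8,  x[5] = 25,  x[6] = 2,  x[7] = 29,  x[8] = 11,  x[9] = 23,  x[10] = 15,  x[11] = 32,  x[12] = 9,  x[13] = 1,  x[14] = 18,  x[15] = 30.
Since x[15] = x[0] = 30, the sequence is periodic with period 15.
(94 - 0) mod 15 = 4, so x[94] = x[4] = 8.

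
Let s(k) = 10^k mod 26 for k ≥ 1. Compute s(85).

Listing terms: s(1) = 10,  s(2) = 22,  s(3) = 12,  s(4) = 16,  s(5) = 4,  s(6) = 14,  s(7) = 10.
Since s(7) = s(1) = 10, the sequence is periodic with period 6.
(85 - 1) mod 6 = 0, so s(85) = s(1) = 10.

10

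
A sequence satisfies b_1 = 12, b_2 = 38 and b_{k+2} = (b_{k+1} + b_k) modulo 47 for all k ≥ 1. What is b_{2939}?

40

Computing terms: b_1 = 12; b_2 = 38; b_3 = 3; b_4 = 41; b_5 = 44; b_6 = 38; b_7 = 35; b_8 = 26; b_9 = 14; b_{10} = 40; b_{11} = 7; b_{12} = 0; b_{13} = 7; b_{14} = 7; b_{15} = 14; b_{16} = 21; b_{17} = 35; b_{18} = 9; b_{19} = 44; b_{20} = 6; b_{21} = 3; b_{22} = 9; b_{23} = 12; b_{24} = 21; b_{25} = 33; b_{26} = 7; b_{27} = 40; b_{28} = 0; b_{29} = 40; b_{30} = 40; b_{31} = 33; b_{32} = 26; b_{33} = 12; b_{34} = 38.
The sequence repeats with period 32.
(2939 - 1) mod 32 = 26, so b_{2939} = b_{27} = 40.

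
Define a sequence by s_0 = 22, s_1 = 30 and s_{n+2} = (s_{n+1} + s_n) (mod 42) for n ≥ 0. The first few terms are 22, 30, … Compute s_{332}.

20

s_0 = 22, s_1 = 30, s_2 = 10, s_3 = 40, s_4 = 8, s_5 = 6, s_6 = 14, s_7 = 20, s_8 = 34, s_9 = 12, s_{10} = 4, s_{11} = 16, s_{12} = 20, s_{13} = 36, s_{14} = 14, s_{15} = 8, s_{16} = 22, s_{17} = 30.
Since (s_{16}, s_{17}) = (s_0, s_1) = (22, 30) (two consecutive terms determine the rest), the sequence is periodic with period 16.
(332 - 0) mod 16 = 12, so s_{332} = s_{12} = 20.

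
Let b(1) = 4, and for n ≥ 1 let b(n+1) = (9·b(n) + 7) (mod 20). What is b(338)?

Computing terms: b(1) = 4; b(2) = 3; b(3) = 14; b(4) = 13; b(5) = 4.
Since b(5) = b(1) = 4, the sequence is periodic with period 4.
(338 - 1) mod 4 = 1, so b(338) = b(2) = 3.

3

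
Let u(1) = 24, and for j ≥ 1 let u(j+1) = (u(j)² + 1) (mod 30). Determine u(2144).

We have u(1) = 24,  u(2) = 7,  u(3) = 20,  u(4) = 11,  u(5) = 2,  u(6) = 5,  u(7) = 26,  u(8) = 17,  u(9) = 20.
Since u(9) = u(3) = 20, the sequence is eventually periodic: after a pre-period of length 2 it cycles with period 6.
For j ≥ 3, u(j) depends only on (j - 3) mod 6. (2144 - 3) mod 6 = 5, so u(2144) = u(8) = 17.

17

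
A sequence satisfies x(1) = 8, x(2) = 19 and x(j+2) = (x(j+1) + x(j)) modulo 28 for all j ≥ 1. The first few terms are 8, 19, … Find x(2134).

14

Listing terms: x(1) = 8,  x(2) = 19,  x(3) = 27,  x(4) = 18,  x(5) = 17,  x(6) = 7,  x(7) = 24,  x(8) = 3,  x(9) = 27,  x(10) = 2,  x(11) = 1,  x(12) = 3,  x(13) = 4,  x(14) = 7,  x(15) = 11,  x(16) = 18,  x(17) = 1,  x(18) = 19,  x(19) = 20,  x(20) = 11,  x(21) = 3,  x(22) = 14,  x(23) = 17,  x(24) = 3,  x(25) = 20,  x(26) = 23,  x(27) = 15,  x(28) = 10,  x(29) = 25,  x(30) = 7,  x(31) = 4,  x(32) = 11,  x(33) = 15,  x(34) = 26,  x(35) = 13,  x(36) = 11,  x(37) = 24,  x(38) = 7,  x(39) = 3,  x(40) = 10,  x(41) = 13,  x(42) = 23,  x(43) = 8,  x(44) = 3,  x(45) = 11,  x(46) = 14,  x(47) = 25,  x(48) = 11,  x(49) = 8,  x(50) = 19.
The sequence repeats with period 48.
(2134 - 1) mod 48 = 21, so x(2134) = x(22) = 14.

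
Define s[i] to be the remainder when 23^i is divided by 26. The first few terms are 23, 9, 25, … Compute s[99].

We have s[1] = 23, s[2] = 9, s[3] = 25, s[4] = 3, s[5] = 17, s[6] = 1, s[7] = 23.
The sequence repeats with period 6.
(99 - 1) mod 6 = 2, so s[99] = s[3] = 25.

25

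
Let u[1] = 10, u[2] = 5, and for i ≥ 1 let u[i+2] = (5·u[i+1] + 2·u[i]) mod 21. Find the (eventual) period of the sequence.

48

We have u[1] = 10,  u[2] = 5,  u[3] = 3,  u[4] = 4,  u[5] = 5,  u[6] = 12,  u[7] = 7,  u[8] = 17,  u[9] = 15,  u[10] = 4,  u[11] = 8,  u[12] = 6,  u[13] = 4,  u[14] = 11,  u[15] = 0,  u[16] = 1,  u[17] = 5,  u[18] = 6,  u[19] = 19,  u[20] = 2,  u[21] = 6,  u[22] = 13,  u[23] = 14,  u[24] = 12,  u[25] = 4,  u[26] = 2,  u[27] = 18,  u[28] = 10,  u[29] = 2,  u[30] = 9,  u[31] = 7,  u[32] = 11,  u[33] = 6,  u[34] = 10,  u[35] = 20,  u[36] = 15,  u[37] = 10,  u[38] = 17,  u[39] = 0,  u[40] = 13,  u[41] = 2,  u[42] = 15,  u[43] = 16,  u[44] = 5,  u[45] = 15,  u[46] = 1,  u[47] = 14,  u[48] = 9,  u[49] = 10,  u[50] = 5.
Since (u[49], u[50]) = (u[1], u[2]) = (10, 5) (two consecutive terms determine the rest), the sequence is periodic with period 48.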